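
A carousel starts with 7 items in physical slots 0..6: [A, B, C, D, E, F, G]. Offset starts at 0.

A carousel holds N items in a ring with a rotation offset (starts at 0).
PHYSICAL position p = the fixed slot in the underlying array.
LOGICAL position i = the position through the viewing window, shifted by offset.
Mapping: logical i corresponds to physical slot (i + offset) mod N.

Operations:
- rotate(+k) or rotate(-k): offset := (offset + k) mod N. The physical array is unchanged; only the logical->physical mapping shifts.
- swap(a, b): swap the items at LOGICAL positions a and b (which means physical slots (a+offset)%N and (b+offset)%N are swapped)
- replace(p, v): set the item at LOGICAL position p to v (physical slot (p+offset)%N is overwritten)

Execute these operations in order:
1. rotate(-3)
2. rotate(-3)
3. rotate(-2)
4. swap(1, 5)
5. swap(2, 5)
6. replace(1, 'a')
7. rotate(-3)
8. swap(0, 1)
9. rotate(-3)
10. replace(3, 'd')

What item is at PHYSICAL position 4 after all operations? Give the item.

After op 1 (rotate(-3)): offset=4, physical=[A,B,C,D,E,F,G], logical=[E,F,G,A,B,C,D]
After op 2 (rotate(-3)): offset=1, physical=[A,B,C,D,E,F,G], logical=[B,C,D,E,F,G,A]
After op 3 (rotate(-2)): offset=6, physical=[A,B,C,D,E,F,G], logical=[G,A,B,C,D,E,F]
After op 4 (swap(1, 5)): offset=6, physical=[E,B,C,D,A,F,G], logical=[G,E,B,C,D,A,F]
After op 5 (swap(2, 5)): offset=6, physical=[E,A,C,D,B,F,G], logical=[G,E,A,C,D,B,F]
After op 6 (replace(1, 'a')): offset=6, physical=[a,A,C,D,B,F,G], logical=[G,a,A,C,D,B,F]
After op 7 (rotate(-3)): offset=3, physical=[a,A,C,D,B,F,G], logical=[D,B,F,G,a,A,C]
After op 8 (swap(0, 1)): offset=3, physical=[a,A,C,B,D,F,G], logical=[B,D,F,G,a,A,C]
After op 9 (rotate(-3)): offset=0, physical=[a,A,C,B,D,F,G], logical=[a,A,C,B,D,F,G]
After op 10 (replace(3, 'd')): offset=0, physical=[a,A,C,d,D,F,G], logical=[a,A,C,d,D,F,G]

Answer: D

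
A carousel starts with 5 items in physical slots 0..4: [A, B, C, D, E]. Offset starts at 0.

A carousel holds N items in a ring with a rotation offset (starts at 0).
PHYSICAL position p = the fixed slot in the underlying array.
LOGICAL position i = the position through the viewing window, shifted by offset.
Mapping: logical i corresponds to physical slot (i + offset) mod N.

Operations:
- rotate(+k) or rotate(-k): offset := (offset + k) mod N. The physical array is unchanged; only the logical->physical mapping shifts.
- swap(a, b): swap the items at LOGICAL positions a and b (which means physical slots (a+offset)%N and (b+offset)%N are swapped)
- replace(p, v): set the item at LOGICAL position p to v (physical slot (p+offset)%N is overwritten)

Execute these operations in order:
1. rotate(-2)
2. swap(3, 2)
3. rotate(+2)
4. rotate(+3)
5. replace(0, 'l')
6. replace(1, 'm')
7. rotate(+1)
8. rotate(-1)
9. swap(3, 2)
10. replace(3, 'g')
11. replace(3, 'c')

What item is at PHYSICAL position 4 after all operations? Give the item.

After op 1 (rotate(-2)): offset=3, physical=[A,B,C,D,E], logical=[D,E,A,B,C]
After op 2 (swap(3, 2)): offset=3, physical=[B,A,C,D,E], logical=[D,E,B,A,C]
After op 3 (rotate(+2)): offset=0, physical=[B,A,C,D,E], logical=[B,A,C,D,E]
After op 4 (rotate(+3)): offset=3, physical=[B,A,C,D,E], logical=[D,E,B,A,C]
After op 5 (replace(0, 'l')): offset=3, physical=[B,A,C,l,E], logical=[l,E,B,A,C]
After op 6 (replace(1, 'm')): offset=3, physical=[B,A,C,l,m], logical=[l,m,B,A,C]
After op 7 (rotate(+1)): offset=4, physical=[B,A,C,l,m], logical=[m,B,A,C,l]
After op 8 (rotate(-1)): offset=3, physical=[B,A,C,l,m], logical=[l,m,B,A,C]
After op 9 (swap(3, 2)): offset=3, physical=[A,B,C,l,m], logical=[l,m,A,B,C]
After op 10 (replace(3, 'g')): offset=3, physical=[A,g,C,l,m], logical=[l,m,A,g,C]
After op 11 (replace(3, 'c')): offset=3, physical=[A,c,C,l,m], logical=[l,m,A,c,C]

Answer: m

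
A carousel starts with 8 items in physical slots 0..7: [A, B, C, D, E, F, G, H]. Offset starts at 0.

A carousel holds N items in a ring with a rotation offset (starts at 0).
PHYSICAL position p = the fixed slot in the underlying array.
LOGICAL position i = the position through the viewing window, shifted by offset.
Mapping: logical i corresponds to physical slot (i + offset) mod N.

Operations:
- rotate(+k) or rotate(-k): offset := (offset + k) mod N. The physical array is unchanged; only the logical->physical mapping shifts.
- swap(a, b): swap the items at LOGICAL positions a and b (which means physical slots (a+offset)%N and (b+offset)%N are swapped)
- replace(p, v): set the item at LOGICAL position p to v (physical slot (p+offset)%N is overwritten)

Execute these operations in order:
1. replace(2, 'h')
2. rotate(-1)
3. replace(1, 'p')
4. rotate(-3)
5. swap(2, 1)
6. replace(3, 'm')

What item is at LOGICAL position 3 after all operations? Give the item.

After op 1 (replace(2, 'h')): offset=0, physical=[A,B,h,D,E,F,G,H], logical=[A,B,h,D,E,F,G,H]
After op 2 (rotate(-1)): offset=7, physical=[A,B,h,D,E,F,G,H], logical=[H,A,B,h,D,E,F,G]
After op 3 (replace(1, 'p')): offset=7, physical=[p,B,h,D,E,F,G,H], logical=[H,p,B,h,D,E,F,G]
After op 4 (rotate(-3)): offset=4, physical=[p,B,h,D,E,F,G,H], logical=[E,F,G,H,p,B,h,D]
After op 5 (swap(2, 1)): offset=4, physical=[p,B,h,D,E,G,F,H], logical=[E,G,F,H,p,B,h,D]
After op 6 (replace(3, 'm')): offset=4, physical=[p,B,h,D,E,G,F,m], logical=[E,G,F,m,p,B,h,D]

Answer: m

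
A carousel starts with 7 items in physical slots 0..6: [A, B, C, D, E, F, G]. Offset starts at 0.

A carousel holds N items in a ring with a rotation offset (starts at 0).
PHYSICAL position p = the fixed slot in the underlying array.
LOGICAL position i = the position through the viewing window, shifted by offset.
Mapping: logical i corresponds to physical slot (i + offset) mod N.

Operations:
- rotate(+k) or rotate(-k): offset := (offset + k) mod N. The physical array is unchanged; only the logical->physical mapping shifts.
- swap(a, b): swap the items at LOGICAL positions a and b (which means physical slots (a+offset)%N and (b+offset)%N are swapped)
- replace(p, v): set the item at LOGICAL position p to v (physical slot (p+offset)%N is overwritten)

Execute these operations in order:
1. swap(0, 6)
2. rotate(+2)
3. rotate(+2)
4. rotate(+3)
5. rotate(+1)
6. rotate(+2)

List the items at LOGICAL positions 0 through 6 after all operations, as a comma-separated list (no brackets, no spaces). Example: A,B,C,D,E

Answer: D,E,F,A,G,B,C

Derivation:
After op 1 (swap(0, 6)): offset=0, physical=[G,B,C,D,E,F,A], logical=[G,B,C,D,E,F,A]
After op 2 (rotate(+2)): offset=2, physical=[G,B,C,D,E,F,A], logical=[C,D,E,F,A,G,B]
After op 3 (rotate(+2)): offset=4, physical=[G,B,C,D,E,F,A], logical=[E,F,A,G,B,C,D]
After op 4 (rotate(+3)): offset=0, physical=[G,B,C,D,E,F,A], logical=[G,B,C,D,E,F,A]
After op 5 (rotate(+1)): offset=1, physical=[G,B,C,D,E,F,A], logical=[B,C,D,E,F,A,G]
After op 6 (rotate(+2)): offset=3, physical=[G,B,C,D,E,F,A], logical=[D,E,F,A,G,B,C]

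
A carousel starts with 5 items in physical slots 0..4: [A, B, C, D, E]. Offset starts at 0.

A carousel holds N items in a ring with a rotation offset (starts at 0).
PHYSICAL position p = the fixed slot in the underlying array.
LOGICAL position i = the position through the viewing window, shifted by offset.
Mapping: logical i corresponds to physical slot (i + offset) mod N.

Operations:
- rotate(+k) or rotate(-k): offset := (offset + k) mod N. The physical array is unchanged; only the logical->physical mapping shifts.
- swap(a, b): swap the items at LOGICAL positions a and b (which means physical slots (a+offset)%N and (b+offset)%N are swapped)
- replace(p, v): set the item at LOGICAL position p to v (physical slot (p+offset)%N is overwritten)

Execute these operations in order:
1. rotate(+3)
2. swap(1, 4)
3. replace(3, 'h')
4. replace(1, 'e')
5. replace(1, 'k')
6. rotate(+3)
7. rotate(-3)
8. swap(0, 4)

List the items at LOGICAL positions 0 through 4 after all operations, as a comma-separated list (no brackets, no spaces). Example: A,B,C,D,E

Answer: E,k,A,h,D

Derivation:
After op 1 (rotate(+3)): offset=3, physical=[A,B,C,D,E], logical=[D,E,A,B,C]
After op 2 (swap(1, 4)): offset=3, physical=[A,B,E,D,C], logical=[D,C,A,B,E]
After op 3 (replace(3, 'h')): offset=3, physical=[A,h,E,D,C], logical=[D,C,A,h,E]
After op 4 (replace(1, 'e')): offset=3, physical=[A,h,E,D,e], logical=[D,e,A,h,E]
After op 5 (replace(1, 'k')): offset=3, physical=[A,h,E,D,k], logical=[D,k,A,h,E]
After op 6 (rotate(+3)): offset=1, physical=[A,h,E,D,k], logical=[h,E,D,k,A]
After op 7 (rotate(-3)): offset=3, physical=[A,h,E,D,k], logical=[D,k,A,h,E]
After op 8 (swap(0, 4)): offset=3, physical=[A,h,D,E,k], logical=[E,k,A,h,D]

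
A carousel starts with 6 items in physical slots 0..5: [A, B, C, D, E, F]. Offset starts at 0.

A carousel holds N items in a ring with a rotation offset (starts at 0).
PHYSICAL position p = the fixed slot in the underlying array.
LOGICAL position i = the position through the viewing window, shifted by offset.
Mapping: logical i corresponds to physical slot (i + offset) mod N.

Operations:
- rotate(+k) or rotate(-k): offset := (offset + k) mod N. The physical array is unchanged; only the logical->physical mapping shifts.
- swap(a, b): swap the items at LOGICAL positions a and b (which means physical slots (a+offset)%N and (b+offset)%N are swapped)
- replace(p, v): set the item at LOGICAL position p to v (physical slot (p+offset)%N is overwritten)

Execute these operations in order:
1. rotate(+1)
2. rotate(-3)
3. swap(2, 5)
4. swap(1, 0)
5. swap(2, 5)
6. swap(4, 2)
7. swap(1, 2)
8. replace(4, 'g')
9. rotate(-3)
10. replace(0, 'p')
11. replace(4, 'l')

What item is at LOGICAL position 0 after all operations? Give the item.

Answer: p

Derivation:
After op 1 (rotate(+1)): offset=1, physical=[A,B,C,D,E,F], logical=[B,C,D,E,F,A]
After op 2 (rotate(-3)): offset=4, physical=[A,B,C,D,E,F], logical=[E,F,A,B,C,D]
After op 3 (swap(2, 5)): offset=4, physical=[D,B,C,A,E,F], logical=[E,F,D,B,C,A]
After op 4 (swap(1, 0)): offset=4, physical=[D,B,C,A,F,E], logical=[F,E,D,B,C,A]
After op 5 (swap(2, 5)): offset=4, physical=[A,B,C,D,F,E], logical=[F,E,A,B,C,D]
After op 6 (swap(4, 2)): offset=4, physical=[C,B,A,D,F,E], logical=[F,E,C,B,A,D]
After op 7 (swap(1, 2)): offset=4, physical=[E,B,A,D,F,C], logical=[F,C,E,B,A,D]
After op 8 (replace(4, 'g')): offset=4, physical=[E,B,g,D,F,C], logical=[F,C,E,B,g,D]
After op 9 (rotate(-3)): offset=1, physical=[E,B,g,D,F,C], logical=[B,g,D,F,C,E]
After op 10 (replace(0, 'p')): offset=1, physical=[E,p,g,D,F,C], logical=[p,g,D,F,C,E]
After op 11 (replace(4, 'l')): offset=1, physical=[E,p,g,D,F,l], logical=[p,g,D,F,l,E]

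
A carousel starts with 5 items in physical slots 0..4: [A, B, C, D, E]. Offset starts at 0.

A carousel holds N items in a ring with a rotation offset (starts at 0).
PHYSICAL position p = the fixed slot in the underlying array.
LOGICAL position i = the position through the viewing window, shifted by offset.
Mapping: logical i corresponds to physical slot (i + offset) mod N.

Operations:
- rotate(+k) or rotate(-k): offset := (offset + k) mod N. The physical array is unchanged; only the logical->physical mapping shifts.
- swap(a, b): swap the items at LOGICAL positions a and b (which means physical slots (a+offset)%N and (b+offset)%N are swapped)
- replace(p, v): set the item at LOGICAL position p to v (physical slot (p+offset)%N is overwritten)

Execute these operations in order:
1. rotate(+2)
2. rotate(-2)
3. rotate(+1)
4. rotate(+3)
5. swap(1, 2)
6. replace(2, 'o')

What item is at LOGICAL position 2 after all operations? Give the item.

After op 1 (rotate(+2)): offset=2, physical=[A,B,C,D,E], logical=[C,D,E,A,B]
After op 2 (rotate(-2)): offset=0, physical=[A,B,C,D,E], logical=[A,B,C,D,E]
After op 3 (rotate(+1)): offset=1, physical=[A,B,C,D,E], logical=[B,C,D,E,A]
After op 4 (rotate(+3)): offset=4, physical=[A,B,C,D,E], logical=[E,A,B,C,D]
After op 5 (swap(1, 2)): offset=4, physical=[B,A,C,D,E], logical=[E,B,A,C,D]
After op 6 (replace(2, 'o')): offset=4, physical=[B,o,C,D,E], logical=[E,B,o,C,D]

Answer: o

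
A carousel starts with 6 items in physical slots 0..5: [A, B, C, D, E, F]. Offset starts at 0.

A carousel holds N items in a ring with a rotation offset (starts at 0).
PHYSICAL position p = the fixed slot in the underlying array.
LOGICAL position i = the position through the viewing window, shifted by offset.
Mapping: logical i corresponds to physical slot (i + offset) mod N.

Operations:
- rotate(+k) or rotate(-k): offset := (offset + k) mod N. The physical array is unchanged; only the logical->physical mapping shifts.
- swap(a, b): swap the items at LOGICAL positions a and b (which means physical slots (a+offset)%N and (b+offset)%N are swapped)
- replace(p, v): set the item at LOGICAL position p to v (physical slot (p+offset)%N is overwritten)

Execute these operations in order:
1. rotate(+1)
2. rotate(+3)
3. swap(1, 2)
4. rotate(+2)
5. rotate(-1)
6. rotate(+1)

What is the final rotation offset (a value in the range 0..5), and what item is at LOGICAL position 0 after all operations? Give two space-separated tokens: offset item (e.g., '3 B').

Answer: 0 F

Derivation:
After op 1 (rotate(+1)): offset=1, physical=[A,B,C,D,E,F], logical=[B,C,D,E,F,A]
After op 2 (rotate(+3)): offset=4, physical=[A,B,C,D,E,F], logical=[E,F,A,B,C,D]
After op 3 (swap(1, 2)): offset=4, physical=[F,B,C,D,E,A], logical=[E,A,F,B,C,D]
After op 4 (rotate(+2)): offset=0, physical=[F,B,C,D,E,A], logical=[F,B,C,D,E,A]
After op 5 (rotate(-1)): offset=5, physical=[F,B,C,D,E,A], logical=[A,F,B,C,D,E]
After op 6 (rotate(+1)): offset=0, physical=[F,B,C,D,E,A], logical=[F,B,C,D,E,A]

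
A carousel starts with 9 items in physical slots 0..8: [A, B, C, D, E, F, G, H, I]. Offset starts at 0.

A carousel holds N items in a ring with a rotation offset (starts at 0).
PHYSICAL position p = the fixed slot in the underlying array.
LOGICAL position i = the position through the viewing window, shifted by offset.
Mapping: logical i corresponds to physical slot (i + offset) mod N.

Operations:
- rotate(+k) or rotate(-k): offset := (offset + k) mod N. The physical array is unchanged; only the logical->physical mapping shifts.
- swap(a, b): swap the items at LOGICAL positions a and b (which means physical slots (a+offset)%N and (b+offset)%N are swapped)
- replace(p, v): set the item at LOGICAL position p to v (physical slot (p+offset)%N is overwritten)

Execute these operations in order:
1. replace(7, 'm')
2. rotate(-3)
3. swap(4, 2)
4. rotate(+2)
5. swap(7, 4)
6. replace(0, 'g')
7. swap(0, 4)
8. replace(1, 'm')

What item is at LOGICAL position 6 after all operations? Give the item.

Answer: F

Derivation:
After op 1 (replace(7, 'm')): offset=0, physical=[A,B,C,D,E,F,G,m,I], logical=[A,B,C,D,E,F,G,m,I]
After op 2 (rotate(-3)): offset=6, physical=[A,B,C,D,E,F,G,m,I], logical=[G,m,I,A,B,C,D,E,F]
After op 3 (swap(4, 2)): offset=6, physical=[A,I,C,D,E,F,G,m,B], logical=[G,m,B,A,I,C,D,E,F]
After op 4 (rotate(+2)): offset=8, physical=[A,I,C,D,E,F,G,m,B], logical=[B,A,I,C,D,E,F,G,m]
After op 5 (swap(7, 4)): offset=8, physical=[A,I,C,G,E,F,D,m,B], logical=[B,A,I,C,G,E,F,D,m]
After op 6 (replace(0, 'g')): offset=8, physical=[A,I,C,G,E,F,D,m,g], logical=[g,A,I,C,G,E,F,D,m]
After op 7 (swap(0, 4)): offset=8, physical=[A,I,C,g,E,F,D,m,G], logical=[G,A,I,C,g,E,F,D,m]
After op 8 (replace(1, 'm')): offset=8, physical=[m,I,C,g,E,F,D,m,G], logical=[G,m,I,C,g,E,F,D,m]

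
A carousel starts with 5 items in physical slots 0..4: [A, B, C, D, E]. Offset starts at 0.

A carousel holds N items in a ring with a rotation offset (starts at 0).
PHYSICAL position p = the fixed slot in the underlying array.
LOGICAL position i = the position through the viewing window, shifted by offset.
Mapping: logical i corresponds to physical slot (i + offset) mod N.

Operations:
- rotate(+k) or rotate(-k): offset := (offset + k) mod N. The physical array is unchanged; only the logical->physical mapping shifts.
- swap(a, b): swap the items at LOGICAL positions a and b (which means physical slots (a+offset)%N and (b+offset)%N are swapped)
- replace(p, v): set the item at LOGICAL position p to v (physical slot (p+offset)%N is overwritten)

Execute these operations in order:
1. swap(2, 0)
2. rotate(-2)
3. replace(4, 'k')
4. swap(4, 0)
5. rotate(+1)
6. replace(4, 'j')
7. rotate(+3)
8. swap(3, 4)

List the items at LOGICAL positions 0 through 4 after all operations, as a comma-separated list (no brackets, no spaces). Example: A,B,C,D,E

After op 1 (swap(2, 0)): offset=0, physical=[C,B,A,D,E], logical=[C,B,A,D,E]
After op 2 (rotate(-2)): offset=3, physical=[C,B,A,D,E], logical=[D,E,C,B,A]
After op 3 (replace(4, 'k')): offset=3, physical=[C,B,k,D,E], logical=[D,E,C,B,k]
After op 4 (swap(4, 0)): offset=3, physical=[C,B,D,k,E], logical=[k,E,C,B,D]
After op 5 (rotate(+1)): offset=4, physical=[C,B,D,k,E], logical=[E,C,B,D,k]
After op 6 (replace(4, 'j')): offset=4, physical=[C,B,D,j,E], logical=[E,C,B,D,j]
After op 7 (rotate(+3)): offset=2, physical=[C,B,D,j,E], logical=[D,j,E,C,B]
After op 8 (swap(3, 4)): offset=2, physical=[B,C,D,j,E], logical=[D,j,E,B,C]

Answer: D,j,E,B,C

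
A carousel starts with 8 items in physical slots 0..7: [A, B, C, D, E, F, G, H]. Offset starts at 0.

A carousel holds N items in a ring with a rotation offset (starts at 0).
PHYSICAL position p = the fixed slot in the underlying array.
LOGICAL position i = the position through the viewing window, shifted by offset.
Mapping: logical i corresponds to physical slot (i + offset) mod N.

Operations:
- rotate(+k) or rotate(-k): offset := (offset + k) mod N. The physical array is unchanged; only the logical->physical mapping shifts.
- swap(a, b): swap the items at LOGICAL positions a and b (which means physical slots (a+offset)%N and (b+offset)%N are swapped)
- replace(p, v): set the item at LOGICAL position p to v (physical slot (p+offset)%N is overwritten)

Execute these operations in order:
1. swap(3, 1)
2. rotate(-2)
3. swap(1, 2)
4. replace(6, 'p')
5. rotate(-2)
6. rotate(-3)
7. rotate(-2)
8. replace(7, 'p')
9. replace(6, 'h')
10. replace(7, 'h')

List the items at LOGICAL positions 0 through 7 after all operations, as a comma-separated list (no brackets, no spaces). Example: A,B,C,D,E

Answer: A,H,D,C,B,p,h,h

Derivation:
After op 1 (swap(3, 1)): offset=0, physical=[A,D,C,B,E,F,G,H], logical=[A,D,C,B,E,F,G,H]
After op 2 (rotate(-2)): offset=6, physical=[A,D,C,B,E,F,G,H], logical=[G,H,A,D,C,B,E,F]
After op 3 (swap(1, 2)): offset=6, physical=[H,D,C,B,E,F,G,A], logical=[G,A,H,D,C,B,E,F]
After op 4 (replace(6, 'p')): offset=6, physical=[H,D,C,B,p,F,G,A], logical=[G,A,H,D,C,B,p,F]
After op 5 (rotate(-2)): offset=4, physical=[H,D,C,B,p,F,G,A], logical=[p,F,G,A,H,D,C,B]
After op 6 (rotate(-3)): offset=1, physical=[H,D,C,B,p,F,G,A], logical=[D,C,B,p,F,G,A,H]
After op 7 (rotate(-2)): offset=7, physical=[H,D,C,B,p,F,G,A], logical=[A,H,D,C,B,p,F,G]
After op 8 (replace(7, 'p')): offset=7, physical=[H,D,C,B,p,F,p,A], logical=[A,H,D,C,B,p,F,p]
After op 9 (replace(6, 'h')): offset=7, physical=[H,D,C,B,p,h,p,A], logical=[A,H,D,C,B,p,h,p]
After op 10 (replace(7, 'h')): offset=7, physical=[H,D,C,B,p,h,h,A], logical=[A,H,D,C,B,p,h,h]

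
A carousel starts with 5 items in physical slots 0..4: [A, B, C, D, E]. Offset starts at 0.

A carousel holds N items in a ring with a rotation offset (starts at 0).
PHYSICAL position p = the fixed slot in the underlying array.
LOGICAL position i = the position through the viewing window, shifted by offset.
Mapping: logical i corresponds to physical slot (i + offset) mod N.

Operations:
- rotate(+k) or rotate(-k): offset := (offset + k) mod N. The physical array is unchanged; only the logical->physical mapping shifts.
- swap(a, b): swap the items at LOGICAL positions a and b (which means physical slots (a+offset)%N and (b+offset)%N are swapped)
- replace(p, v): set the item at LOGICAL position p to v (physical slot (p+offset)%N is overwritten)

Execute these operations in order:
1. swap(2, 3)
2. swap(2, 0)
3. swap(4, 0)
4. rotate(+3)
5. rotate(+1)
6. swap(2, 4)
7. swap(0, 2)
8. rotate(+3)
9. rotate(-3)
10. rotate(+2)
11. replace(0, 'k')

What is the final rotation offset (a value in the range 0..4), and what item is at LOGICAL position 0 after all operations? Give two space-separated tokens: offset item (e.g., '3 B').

After op 1 (swap(2, 3)): offset=0, physical=[A,B,D,C,E], logical=[A,B,D,C,E]
After op 2 (swap(2, 0)): offset=0, physical=[D,B,A,C,E], logical=[D,B,A,C,E]
After op 3 (swap(4, 0)): offset=0, physical=[E,B,A,C,D], logical=[E,B,A,C,D]
After op 4 (rotate(+3)): offset=3, physical=[E,B,A,C,D], logical=[C,D,E,B,A]
After op 5 (rotate(+1)): offset=4, physical=[E,B,A,C,D], logical=[D,E,B,A,C]
After op 6 (swap(2, 4)): offset=4, physical=[E,C,A,B,D], logical=[D,E,C,A,B]
After op 7 (swap(0, 2)): offset=4, physical=[E,D,A,B,C], logical=[C,E,D,A,B]
After op 8 (rotate(+3)): offset=2, physical=[E,D,A,B,C], logical=[A,B,C,E,D]
After op 9 (rotate(-3)): offset=4, physical=[E,D,A,B,C], logical=[C,E,D,A,B]
After op 10 (rotate(+2)): offset=1, physical=[E,D,A,B,C], logical=[D,A,B,C,E]
After op 11 (replace(0, 'k')): offset=1, physical=[E,k,A,B,C], logical=[k,A,B,C,E]

Answer: 1 k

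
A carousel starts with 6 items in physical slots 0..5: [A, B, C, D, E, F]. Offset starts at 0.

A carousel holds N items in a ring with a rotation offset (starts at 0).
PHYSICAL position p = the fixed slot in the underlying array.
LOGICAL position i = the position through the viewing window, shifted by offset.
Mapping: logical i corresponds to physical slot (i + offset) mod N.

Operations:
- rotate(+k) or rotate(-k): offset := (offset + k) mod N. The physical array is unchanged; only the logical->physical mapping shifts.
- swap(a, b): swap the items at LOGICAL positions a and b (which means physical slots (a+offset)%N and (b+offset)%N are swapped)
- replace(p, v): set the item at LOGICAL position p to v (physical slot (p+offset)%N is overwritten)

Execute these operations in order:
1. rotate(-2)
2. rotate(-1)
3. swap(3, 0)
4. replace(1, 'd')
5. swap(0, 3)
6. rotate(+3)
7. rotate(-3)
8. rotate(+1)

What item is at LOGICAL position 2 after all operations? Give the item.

After op 1 (rotate(-2)): offset=4, physical=[A,B,C,D,E,F], logical=[E,F,A,B,C,D]
After op 2 (rotate(-1)): offset=3, physical=[A,B,C,D,E,F], logical=[D,E,F,A,B,C]
After op 3 (swap(3, 0)): offset=3, physical=[D,B,C,A,E,F], logical=[A,E,F,D,B,C]
After op 4 (replace(1, 'd')): offset=3, physical=[D,B,C,A,d,F], logical=[A,d,F,D,B,C]
After op 5 (swap(0, 3)): offset=3, physical=[A,B,C,D,d,F], logical=[D,d,F,A,B,C]
After op 6 (rotate(+3)): offset=0, physical=[A,B,C,D,d,F], logical=[A,B,C,D,d,F]
After op 7 (rotate(-3)): offset=3, physical=[A,B,C,D,d,F], logical=[D,d,F,A,B,C]
After op 8 (rotate(+1)): offset=4, physical=[A,B,C,D,d,F], logical=[d,F,A,B,C,D]

Answer: A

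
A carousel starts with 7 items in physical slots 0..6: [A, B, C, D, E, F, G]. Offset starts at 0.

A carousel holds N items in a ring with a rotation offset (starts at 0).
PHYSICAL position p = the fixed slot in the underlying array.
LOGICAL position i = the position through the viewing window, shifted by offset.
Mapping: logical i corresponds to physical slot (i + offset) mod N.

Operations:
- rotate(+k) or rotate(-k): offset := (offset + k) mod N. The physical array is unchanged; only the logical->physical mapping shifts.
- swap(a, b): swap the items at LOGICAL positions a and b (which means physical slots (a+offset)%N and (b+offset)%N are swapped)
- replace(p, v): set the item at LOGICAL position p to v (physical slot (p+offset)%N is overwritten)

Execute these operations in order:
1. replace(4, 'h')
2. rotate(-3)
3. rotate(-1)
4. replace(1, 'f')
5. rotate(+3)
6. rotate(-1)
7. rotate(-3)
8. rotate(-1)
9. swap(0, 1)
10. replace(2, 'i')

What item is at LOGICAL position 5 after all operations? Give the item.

Answer: G

Derivation:
After op 1 (replace(4, 'h')): offset=0, physical=[A,B,C,D,h,F,G], logical=[A,B,C,D,h,F,G]
After op 2 (rotate(-3)): offset=4, physical=[A,B,C,D,h,F,G], logical=[h,F,G,A,B,C,D]
After op 3 (rotate(-1)): offset=3, physical=[A,B,C,D,h,F,G], logical=[D,h,F,G,A,B,C]
After op 4 (replace(1, 'f')): offset=3, physical=[A,B,C,D,f,F,G], logical=[D,f,F,G,A,B,C]
After op 5 (rotate(+3)): offset=6, physical=[A,B,C,D,f,F,G], logical=[G,A,B,C,D,f,F]
After op 6 (rotate(-1)): offset=5, physical=[A,B,C,D,f,F,G], logical=[F,G,A,B,C,D,f]
After op 7 (rotate(-3)): offset=2, physical=[A,B,C,D,f,F,G], logical=[C,D,f,F,G,A,B]
After op 8 (rotate(-1)): offset=1, physical=[A,B,C,D,f,F,G], logical=[B,C,D,f,F,G,A]
After op 9 (swap(0, 1)): offset=1, physical=[A,C,B,D,f,F,G], logical=[C,B,D,f,F,G,A]
After op 10 (replace(2, 'i')): offset=1, physical=[A,C,B,i,f,F,G], logical=[C,B,i,f,F,G,A]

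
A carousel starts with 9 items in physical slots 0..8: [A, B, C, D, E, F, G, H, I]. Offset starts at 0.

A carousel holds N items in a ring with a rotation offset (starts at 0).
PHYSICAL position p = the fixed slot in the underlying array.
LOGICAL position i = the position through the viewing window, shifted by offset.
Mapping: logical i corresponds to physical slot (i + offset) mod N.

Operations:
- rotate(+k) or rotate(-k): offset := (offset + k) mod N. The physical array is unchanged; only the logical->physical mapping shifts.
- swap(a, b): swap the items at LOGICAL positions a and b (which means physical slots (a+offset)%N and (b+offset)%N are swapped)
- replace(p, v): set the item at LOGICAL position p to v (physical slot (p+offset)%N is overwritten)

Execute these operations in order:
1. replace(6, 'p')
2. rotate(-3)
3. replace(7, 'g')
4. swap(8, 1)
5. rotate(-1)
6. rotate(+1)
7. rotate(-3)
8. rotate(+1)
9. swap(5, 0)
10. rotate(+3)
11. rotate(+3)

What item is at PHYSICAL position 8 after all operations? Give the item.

Answer: I

Derivation:
After op 1 (replace(6, 'p')): offset=0, physical=[A,B,C,D,E,F,p,H,I], logical=[A,B,C,D,E,F,p,H,I]
After op 2 (rotate(-3)): offset=6, physical=[A,B,C,D,E,F,p,H,I], logical=[p,H,I,A,B,C,D,E,F]
After op 3 (replace(7, 'g')): offset=6, physical=[A,B,C,D,g,F,p,H,I], logical=[p,H,I,A,B,C,D,g,F]
After op 4 (swap(8, 1)): offset=6, physical=[A,B,C,D,g,H,p,F,I], logical=[p,F,I,A,B,C,D,g,H]
After op 5 (rotate(-1)): offset=5, physical=[A,B,C,D,g,H,p,F,I], logical=[H,p,F,I,A,B,C,D,g]
After op 6 (rotate(+1)): offset=6, physical=[A,B,C,D,g,H,p,F,I], logical=[p,F,I,A,B,C,D,g,H]
After op 7 (rotate(-3)): offset=3, physical=[A,B,C,D,g,H,p,F,I], logical=[D,g,H,p,F,I,A,B,C]
After op 8 (rotate(+1)): offset=4, physical=[A,B,C,D,g,H,p,F,I], logical=[g,H,p,F,I,A,B,C,D]
After op 9 (swap(5, 0)): offset=4, physical=[g,B,C,D,A,H,p,F,I], logical=[A,H,p,F,I,g,B,C,D]
After op 10 (rotate(+3)): offset=7, physical=[g,B,C,D,A,H,p,F,I], logical=[F,I,g,B,C,D,A,H,p]
After op 11 (rotate(+3)): offset=1, physical=[g,B,C,D,A,H,p,F,I], logical=[B,C,D,A,H,p,F,I,g]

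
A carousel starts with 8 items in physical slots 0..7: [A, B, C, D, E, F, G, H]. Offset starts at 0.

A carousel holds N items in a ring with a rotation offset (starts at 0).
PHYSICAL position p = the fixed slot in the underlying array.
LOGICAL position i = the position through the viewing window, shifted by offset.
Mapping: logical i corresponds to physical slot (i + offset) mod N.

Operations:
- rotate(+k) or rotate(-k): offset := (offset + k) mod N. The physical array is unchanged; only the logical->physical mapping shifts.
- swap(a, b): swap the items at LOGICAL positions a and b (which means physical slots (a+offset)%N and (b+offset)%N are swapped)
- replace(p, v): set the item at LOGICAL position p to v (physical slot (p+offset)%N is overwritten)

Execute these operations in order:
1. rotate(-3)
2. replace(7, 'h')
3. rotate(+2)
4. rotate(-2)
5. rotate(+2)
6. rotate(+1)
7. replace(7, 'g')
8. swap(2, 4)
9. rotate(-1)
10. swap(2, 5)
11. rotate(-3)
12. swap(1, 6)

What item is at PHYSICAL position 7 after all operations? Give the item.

After op 1 (rotate(-3)): offset=5, physical=[A,B,C,D,E,F,G,H], logical=[F,G,H,A,B,C,D,E]
After op 2 (replace(7, 'h')): offset=5, physical=[A,B,C,D,h,F,G,H], logical=[F,G,H,A,B,C,D,h]
After op 3 (rotate(+2)): offset=7, physical=[A,B,C,D,h,F,G,H], logical=[H,A,B,C,D,h,F,G]
After op 4 (rotate(-2)): offset=5, physical=[A,B,C,D,h,F,G,H], logical=[F,G,H,A,B,C,D,h]
After op 5 (rotate(+2)): offset=7, physical=[A,B,C,D,h,F,G,H], logical=[H,A,B,C,D,h,F,G]
After op 6 (rotate(+1)): offset=0, physical=[A,B,C,D,h,F,G,H], logical=[A,B,C,D,h,F,G,H]
After op 7 (replace(7, 'g')): offset=0, physical=[A,B,C,D,h,F,G,g], logical=[A,B,C,D,h,F,G,g]
After op 8 (swap(2, 4)): offset=0, physical=[A,B,h,D,C,F,G,g], logical=[A,B,h,D,C,F,G,g]
After op 9 (rotate(-1)): offset=7, physical=[A,B,h,D,C,F,G,g], logical=[g,A,B,h,D,C,F,G]
After op 10 (swap(2, 5)): offset=7, physical=[A,C,h,D,B,F,G,g], logical=[g,A,C,h,D,B,F,G]
After op 11 (rotate(-3)): offset=4, physical=[A,C,h,D,B,F,G,g], logical=[B,F,G,g,A,C,h,D]
After op 12 (swap(1, 6)): offset=4, physical=[A,C,F,D,B,h,G,g], logical=[B,h,G,g,A,C,F,D]

Answer: g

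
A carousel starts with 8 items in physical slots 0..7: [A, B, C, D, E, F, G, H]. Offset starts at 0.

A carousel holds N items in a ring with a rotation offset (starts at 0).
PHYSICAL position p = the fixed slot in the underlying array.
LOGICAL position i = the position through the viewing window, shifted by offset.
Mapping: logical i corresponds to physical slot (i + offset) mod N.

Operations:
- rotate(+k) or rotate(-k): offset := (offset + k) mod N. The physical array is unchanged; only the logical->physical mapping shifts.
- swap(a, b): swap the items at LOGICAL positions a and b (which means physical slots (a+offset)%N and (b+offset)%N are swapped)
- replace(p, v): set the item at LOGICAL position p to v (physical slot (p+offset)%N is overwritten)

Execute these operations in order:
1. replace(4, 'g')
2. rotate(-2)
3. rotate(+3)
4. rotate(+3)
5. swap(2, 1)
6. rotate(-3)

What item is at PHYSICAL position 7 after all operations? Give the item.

Answer: H

Derivation:
After op 1 (replace(4, 'g')): offset=0, physical=[A,B,C,D,g,F,G,H], logical=[A,B,C,D,g,F,G,H]
After op 2 (rotate(-2)): offset=6, physical=[A,B,C,D,g,F,G,H], logical=[G,H,A,B,C,D,g,F]
After op 3 (rotate(+3)): offset=1, physical=[A,B,C,D,g,F,G,H], logical=[B,C,D,g,F,G,H,A]
After op 4 (rotate(+3)): offset=4, physical=[A,B,C,D,g,F,G,H], logical=[g,F,G,H,A,B,C,D]
After op 5 (swap(2, 1)): offset=4, physical=[A,B,C,D,g,G,F,H], logical=[g,G,F,H,A,B,C,D]
After op 6 (rotate(-3)): offset=1, physical=[A,B,C,D,g,G,F,H], logical=[B,C,D,g,G,F,H,A]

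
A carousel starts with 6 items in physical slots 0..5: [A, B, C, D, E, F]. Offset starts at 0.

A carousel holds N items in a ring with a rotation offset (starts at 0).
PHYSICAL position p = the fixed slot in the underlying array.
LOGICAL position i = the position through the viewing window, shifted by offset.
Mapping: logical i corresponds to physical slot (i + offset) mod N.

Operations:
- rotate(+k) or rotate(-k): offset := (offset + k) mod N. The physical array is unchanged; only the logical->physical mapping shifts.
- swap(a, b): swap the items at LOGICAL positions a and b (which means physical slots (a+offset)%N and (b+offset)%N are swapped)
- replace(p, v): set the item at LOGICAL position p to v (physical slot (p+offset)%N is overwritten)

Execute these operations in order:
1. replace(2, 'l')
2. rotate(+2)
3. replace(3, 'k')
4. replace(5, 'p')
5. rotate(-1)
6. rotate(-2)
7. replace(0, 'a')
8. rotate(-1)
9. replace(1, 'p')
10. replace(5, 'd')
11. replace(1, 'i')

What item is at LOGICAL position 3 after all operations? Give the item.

Answer: p

Derivation:
After op 1 (replace(2, 'l')): offset=0, physical=[A,B,l,D,E,F], logical=[A,B,l,D,E,F]
After op 2 (rotate(+2)): offset=2, physical=[A,B,l,D,E,F], logical=[l,D,E,F,A,B]
After op 3 (replace(3, 'k')): offset=2, physical=[A,B,l,D,E,k], logical=[l,D,E,k,A,B]
After op 4 (replace(5, 'p')): offset=2, physical=[A,p,l,D,E,k], logical=[l,D,E,k,A,p]
After op 5 (rotate(-1)): offset=1, physical=[A,p,l,D,E,k], logical=[p,l,D,E,k,A]
After op 6 (rotate(-2)): offset=5, physical=[A,p,l,D,E,k], logical=[k,A,p,l,D,E]
After op 7 (replace(0, 'a')): offset=5, physical=[A,p,l,D,E,a], logical=[a,A,p,l,D,E]
After op 8 (rotate(-1)): offset=4, physical=[A,p,l,D,E,a], logical=[E,a,A,p,l,D]
After op 9 (replace(1, 'p')): offset=4, physical=[A,p,l,D,E,p], logical=[E,p,A,p,l,D]
After op 10 (replace(5, 'd')): offset=4, physical=[A,p,l,d,E,p], logical=[E,p,A,p,l,d]
After op 11 (replace(1, 'i')): offset=4, physical=[A,p,l,d,E,i], logical=[E,i,A,p,l,d]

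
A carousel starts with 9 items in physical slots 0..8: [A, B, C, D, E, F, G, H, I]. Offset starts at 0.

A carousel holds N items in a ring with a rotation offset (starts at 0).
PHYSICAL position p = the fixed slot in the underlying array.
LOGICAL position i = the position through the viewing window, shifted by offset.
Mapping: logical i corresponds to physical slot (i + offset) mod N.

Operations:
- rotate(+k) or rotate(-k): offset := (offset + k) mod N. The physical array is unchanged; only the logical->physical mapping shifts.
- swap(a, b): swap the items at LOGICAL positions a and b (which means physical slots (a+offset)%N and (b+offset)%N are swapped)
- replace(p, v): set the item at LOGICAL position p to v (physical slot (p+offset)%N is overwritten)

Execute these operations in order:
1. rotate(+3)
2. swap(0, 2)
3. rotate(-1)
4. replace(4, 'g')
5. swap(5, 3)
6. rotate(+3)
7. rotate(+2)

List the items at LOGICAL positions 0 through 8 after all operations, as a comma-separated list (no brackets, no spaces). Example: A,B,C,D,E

Answer: D,I,A,B,C,F,E,H,g

Derivation:
After op 1 (rotate(+3)): offset=3, physical=[A,B,C,D,E,F,G,H,I], logical=[D,E,F,G,H,I,A,B,C]
After op 2 (swap(0, 2)): offset=3, physical=[A,B,C,F,E,D,G,H,I], logical=[F,E,D,G,H,I,A,B,C]
After op 3 (rotate(-1)): offset=2, physical=[A,B,C,F,E,D,G,H,I], logical=[C,F,E,D,G,H,I,A,B]
After op 4 (replace(4, 'g')): offset=2, physical=[A,B,C,F,E,D,g,H,I], logical=[C,F,E,D,g,H,I,A,B]
After op 5 (swap(5, 3)): offset=2, physical=[A,B,C,F,E,H,g,D,I], logical=[C,F,E,H,g,D,I,A,B]
After op 6 (rotate(+3)): offset=5, physical=[A,B,C,F,E,H,g,D,I], logical=[H,g,D,I,A,B,C,F,E]
After op 7 (rotate(+2)): offset=7, physical=[A,B,C,F,E,H,g,D,I], logical=[D,I,A,B,C,F,E,H,g]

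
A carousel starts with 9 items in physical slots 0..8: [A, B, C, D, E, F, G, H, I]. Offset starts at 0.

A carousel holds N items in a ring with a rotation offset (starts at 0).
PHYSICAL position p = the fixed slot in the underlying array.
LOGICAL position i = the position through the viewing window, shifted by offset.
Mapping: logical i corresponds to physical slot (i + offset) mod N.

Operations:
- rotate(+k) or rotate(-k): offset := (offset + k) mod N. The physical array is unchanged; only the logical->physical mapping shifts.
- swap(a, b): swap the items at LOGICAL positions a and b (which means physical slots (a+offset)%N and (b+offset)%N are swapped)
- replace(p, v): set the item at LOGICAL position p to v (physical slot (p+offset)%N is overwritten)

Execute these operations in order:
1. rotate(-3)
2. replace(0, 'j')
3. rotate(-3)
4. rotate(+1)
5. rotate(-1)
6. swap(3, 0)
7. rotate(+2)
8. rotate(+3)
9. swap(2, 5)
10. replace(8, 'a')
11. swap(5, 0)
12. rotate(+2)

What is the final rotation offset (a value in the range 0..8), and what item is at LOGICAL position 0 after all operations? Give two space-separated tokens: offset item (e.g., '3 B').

After op 1 (rotate(-3)): offset=6, physical=[A,B,C,D,E,F,G,H,I], logical=[G,H,I,A,B,C,D,E,F]
After op 2 (replace(0, 'j')): offset=6, physical=[A,B,C,D,E,F,j,H,I], logical=[j,H,I,A,B,C,D,E,F]
After op 3 (rotate(-3)): offset=3, physical=[A,B,C,D,E,F,j,H,I], logical=[D,E,F,j,H,I,A,B,C]
After op 4 (rotate(+1)): offset=4, physical=[A,B,C,D,E,F,j,H,I], logical=[E,F,j,H,I,A,B,C,D]
After op 5 (rotate(-1)): offset=3, physical=[A,B,C,D,E,F,j,H,I], logical=[D,E,F,j,H,I,A,B,C]
After op 6 (swap(3, 0)): offset=3, physical=[A,B,C,j,E,F,D,H,I], logical=[j,E,F,D,H,I,A,B,C]
After op 7 (rotate(+2)): offset=5, physical=[A,B,C,j,E,F,D,H,I], logical=[F,D,H,I,A,B,C,j,E]
After op 8 (rotate(+3)): offset=8, physical=[A,B,C,j,E,F,D,H,I], logical=[I,A,B,C,j,E,F,D,H]
After op 9 (swap(2, 5)): offset=8, physical=[A,E,C,j,B,F,D,H,I], logical=[I,A,E,C,j,B,F,D,H]
After op 10 (replace(8, 'a')): offset=8, physical=[A,E,C,j,B,F,D,a,I], logical=[I,A,E,C,j,B,F,D,a]
After op 11 (swap(5, 0)): offset=8, physical=[A,E,C,j,I,F,D,a,B], logical=[B,A,E,C,j,I,F,D,a]
After op 12 (rotate(+2)): offset=1, physical=[A,E,C,j,I,F,D,a,B], logical=[E,C,j,I,F,D,a,B,A]

Answer: 1 E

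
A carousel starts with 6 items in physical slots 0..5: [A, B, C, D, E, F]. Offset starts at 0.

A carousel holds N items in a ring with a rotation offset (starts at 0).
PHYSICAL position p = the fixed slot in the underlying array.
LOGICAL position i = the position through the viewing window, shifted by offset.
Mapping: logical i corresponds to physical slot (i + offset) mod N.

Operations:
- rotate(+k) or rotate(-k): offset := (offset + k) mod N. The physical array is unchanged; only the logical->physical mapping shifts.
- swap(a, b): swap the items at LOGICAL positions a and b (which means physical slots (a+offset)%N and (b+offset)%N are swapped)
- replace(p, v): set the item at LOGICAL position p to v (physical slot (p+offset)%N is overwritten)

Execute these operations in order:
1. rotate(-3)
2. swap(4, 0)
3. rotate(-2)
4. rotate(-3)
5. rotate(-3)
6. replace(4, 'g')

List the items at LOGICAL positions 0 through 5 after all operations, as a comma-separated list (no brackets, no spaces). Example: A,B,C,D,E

Answer: D,C,B,E,g,A

Derivation:
After op 1 (rotate(-3)): offset=3, physical=[A,B,C,D,E,F], logical=[D,E,F,A,B,C]
After op 2 (swap(4, 0)): offset=3, physical=[A,D,C,B,E,F], logical=[B,E,F,A,D,C]
After op 3 (rotate(-2)): offset=1, physical=[A,D,C,B,E,F], logical=[D,C,B,E,F,A]
After op 4 (rotate(-3)): offset=4, physical=[A,D,C,B,E,F], logical=[E,F,A,D,C,B]
After op 5 (rotate(-3)): offset=1, physical=[A,D,C,B,E,F], logical=[D,C,B,E,F,A]
After op 6 (replace(4, 'g')): offset=1, physical=[A,D,C,B,E,g], logical=[D,C,B,E,g,A]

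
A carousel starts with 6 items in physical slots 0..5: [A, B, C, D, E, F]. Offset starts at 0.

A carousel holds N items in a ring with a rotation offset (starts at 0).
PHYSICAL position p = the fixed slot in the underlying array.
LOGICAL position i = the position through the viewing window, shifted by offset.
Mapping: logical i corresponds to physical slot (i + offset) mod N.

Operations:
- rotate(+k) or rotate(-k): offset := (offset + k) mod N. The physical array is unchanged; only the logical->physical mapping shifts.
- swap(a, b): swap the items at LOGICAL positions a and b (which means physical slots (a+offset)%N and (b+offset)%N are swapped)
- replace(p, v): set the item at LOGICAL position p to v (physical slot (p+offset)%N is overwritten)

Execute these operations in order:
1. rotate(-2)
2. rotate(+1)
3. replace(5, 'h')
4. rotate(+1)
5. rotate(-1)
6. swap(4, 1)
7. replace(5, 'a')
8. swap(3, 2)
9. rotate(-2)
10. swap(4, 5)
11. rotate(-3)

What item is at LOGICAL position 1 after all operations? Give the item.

Answer: B

Derivation:
After op 1 (rotate(-2)): offset=4, physical=[A,B,C,D,E,F], logical=[E,F,A,B,C,D]
After op 2 (rotate(+1)): offset=5, physical=[A,B,C,D,E,F], logical=[F,A,B,C,D,E]
After op 3 (replace(5, 'h')): offset=5, physical=[A,B,C,D,h,F], logical=[F,A,B,C,D,h]
After op 4 (rotate(+1)): offset=0, physical=[A,B,C,D,h,F], logical=[A,B,C,D,h,F]
After op 5 (rotate(-1)): offset=5, physical=[A,B,C,D,h,F], logical=[F,A,B,C,D,h]
After op 6 (swap(4, 1)): offset=5, physical=[D,B,C,A,h,F], logical=[F,D,B,C,A,h]
After op 7 (replace(5, 'a')): offset=5, physical=[D,B,C,A,a,F], logical=[F,D,B,C,A,a]
After op 8 (swap(3, 2)): offset=5, physical=[D,C,B,A,a,F], logical=[F,D,C,B,A,a]
After op 9 (rotate(-2)): offset=3, physical=[D,C,B,A,a,F], logical=[A,a,F,D,C,B]
After op 10 (swap(4, 5)): offset=3, physical=[D,B,C,A,a,F], logical=[A,a,F,D,B,C]
After op 11 (rotate(-3)): offset=0, physical=[D,B,C,A,a,F], logical=[D,B,C,A,a,F]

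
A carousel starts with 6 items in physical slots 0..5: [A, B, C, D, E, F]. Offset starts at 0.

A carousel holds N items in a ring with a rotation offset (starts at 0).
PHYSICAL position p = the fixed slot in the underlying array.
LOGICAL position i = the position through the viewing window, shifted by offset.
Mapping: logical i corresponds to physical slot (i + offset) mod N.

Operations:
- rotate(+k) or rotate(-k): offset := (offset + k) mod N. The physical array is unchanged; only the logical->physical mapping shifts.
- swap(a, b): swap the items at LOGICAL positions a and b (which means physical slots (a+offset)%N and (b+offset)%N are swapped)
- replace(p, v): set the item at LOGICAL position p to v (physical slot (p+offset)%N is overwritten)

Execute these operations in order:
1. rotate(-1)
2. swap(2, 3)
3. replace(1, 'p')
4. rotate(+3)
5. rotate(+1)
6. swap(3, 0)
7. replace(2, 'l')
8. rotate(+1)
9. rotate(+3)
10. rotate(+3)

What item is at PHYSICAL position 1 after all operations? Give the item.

Answer: C

Derivation:
After op 1 (rotate(-1)): offset=5, physical=[A,B,C,D,E,F], logical=[F,A,B,C,D,E]
After op 2 (swap(2, 3)): offset=5, physical=[A,C,B,D,E,F], logical=[F,A,C,B,D,E]
After op 3 (replace(1, 'p')): offset=5, physical=[p,C,B,D,E,F], logical=[F,p,C,B,D,E]
After op 4 (rotate(+3)): offset=2, physical=[p,C,B,D,E,F], logical=[B,D,E,F,p,C]
After op 5 (rotate(+1)): offset=3, physical=[p,C,B,D,E,F], logical=[D,E,F,p,C,B]
After op 6 (swap(3, 0)): offset=3, physical=[D,C,B,p,E,F], logical=[p,E,F,D,C,B]
After op 7 (replace(2, 'l')): offset=3, physical=[D,C,B,p,E,l], logical=[p,E,l,D,C,B]
After op 8 (rotate(+1)): offset=4, physical=[D,C,B,p,E,l], logical=[E,l,D,C,B,p]
After op 9 (rotate(+3)): offset=1, physical=[D,C,B,p,E,l], logical=[C,B,p,E,l,D]
After op 10 (rotate(+3)): offset=4, physical=[D,C,B,p,E,l], logical=[E,l,D,C,B,p]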